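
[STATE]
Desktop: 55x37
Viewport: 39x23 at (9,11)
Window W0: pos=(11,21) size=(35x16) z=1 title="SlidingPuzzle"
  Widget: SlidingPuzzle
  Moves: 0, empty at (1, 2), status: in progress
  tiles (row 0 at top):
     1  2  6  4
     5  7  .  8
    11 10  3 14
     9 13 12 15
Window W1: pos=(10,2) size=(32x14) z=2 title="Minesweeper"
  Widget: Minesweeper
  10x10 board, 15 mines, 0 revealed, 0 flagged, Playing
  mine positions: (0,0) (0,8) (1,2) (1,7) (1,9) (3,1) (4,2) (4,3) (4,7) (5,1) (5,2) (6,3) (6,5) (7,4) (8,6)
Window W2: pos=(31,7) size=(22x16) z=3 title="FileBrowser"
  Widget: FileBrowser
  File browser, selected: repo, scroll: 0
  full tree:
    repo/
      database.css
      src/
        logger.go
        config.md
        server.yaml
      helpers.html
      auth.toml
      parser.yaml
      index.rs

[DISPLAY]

 ┃■■■■■■■■■■          ┃    database.css
 ┃■■■■■■■■■■          ┃    [+] src/    
 ┃■■■■■■■■■■          ┃    helpers.html
 ┃■■■■■■■■■■          ┃    auth.toml   
 ┗━━━━━━━━━━━━━━━━━━━━┃    parser.yaml 
                      ┃    index.rs    
                      ┃                
                      ┃                
                      ┃                
                      ┃                
  ┏━━━━━━━━━━━━━━━━━━━┃                
  ┃ SlidingPuzzle     ┗━━━━━━━━━━━━━━━━
  ┠─────────────────────────────────┨  
  ┃┌────┬────┬────┬────┐            ┃  
  ┃│  1 │  2 │  6 │  4 │            ┃  
  ┃├────┼────┼────┼────┤            ┃  
  ┃│  5 │  7 │    │  8 │            ┃  
  ┃├────┼────┼────┼────┤            ┃  
  ┃│ 11 │ 10 │  3 │ 14 │            ┃  
  ┃├────┼────┼────┼────┤            ┃  
  ┃│  9 │ 13 │ 12 │ 15 │            ┃  
  ┃└────┴────┴────┴────┘            ┃  
  ┃Moves: 0                         ┃  


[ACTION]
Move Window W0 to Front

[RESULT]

 ┃■■■■■■■■■■          ┃    database.css
 ┃■■■■■■■■■■          ┃    [+] src/    
 ┃■■■■■■■■■■          ┃    helpers.html
 ┃■■■■■■■■■■          ┃    auth.toml   
 ┗━━━━━━━━━━━━━━━━━━━━┃    parser.yaml 
                      ┃    index.rs    
                      ┃                
                      ┃                
                      ┃                
                      ┃                
  ┏━━━━━━━━━━━━━━━━━━━━━━━━━━━━━━━━━┓  
  ┃ SlidingPuzzle                   ┃━━
  ┠─────────────────────────────────┨  
  ┃┌────┬────┬────┬────┐            ┃  
  ┃│  1 │  2 │  6 │  4 │            ┃  
  ┃├────┼────┼────┼────┤            ┃  
  ┃│  5 │  7 │    │  8 │            ┃  
  ┃├────┼────┼────┼────┤            ┃  
  ┃│ 11 │ 10 │  3 │ 14 │            ┃  
  ┃├────┼────┼────┼────┤            ┃  
  ┃│  9 │ 13 │ 12 │ 15 │            ┃  
  ┃└────┴────┴────┴────┘            ┃  
  ┃Moves: 0                         ┃  


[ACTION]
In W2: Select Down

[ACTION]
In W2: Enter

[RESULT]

 ┃■■■■■■■■■■          ┃  > database.css
 ┃■■■■■■■■■■          ┃    [+] src/    
 ┃■■■■■■■■■■          ┃    helpers.html
 ┃■■■■■■■■■■          ┃    auth.toml   
 ┗━━━━━━━━━━━━━━━━━━━━┃    parser.yaml 
                      ┃    index.rs    
                      ┃                
                      ┃                
                      ┃                
                      ┃                
  ┏━━━━━━━━━━━━━━━━━━━━━━━━━━━━━━━━━┓  
  ┃ SlidingPuzzle                   ┃━━
  ┠─────────────────────────────────┨  
  ┃┌────┬────┬────┬────┐            ┃  
  ┃│  1 │  2 │  6 │  4 │            ┃  
  ┃├────┼────┼────┼────┤            ┃  
  ┃│  5 │  7 │    │  8 │            ┃  
  ┃├────┼────┼────┼────┤            ┃  
  ┃│ 11 │ 10 │  3 │ 14 │            ┃  
  ┃├────┼────┼────┼────┤            ┃  
  ┃│  9 │ 13 │ 12 │ 15 │            ┃  
  ┃└────┴────┴────┴────┘            ┃  
  ┃Moves: 0                         ┃  


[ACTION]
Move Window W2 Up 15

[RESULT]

 ┃■■■■■■■■■■          ┃                
 ┃■■■■■■■■■■          ┃                
 ┃■■■■■■■■■■          ┃                
 ┃■■■■■■■■■■          ┃                
 ┗━━━━━━━━━━━━━━━━━━━━┗━━━━━━━━━━━━━━━━
                                       
                                       
                                       
                                       
                                       
  ┏━━━━━━━━━━━━━━━━━━━━━━━━━━━━━━━━━┓  
  ┃ SlidingPuzzle                   ┃  
  ┠─────────────────────────────────┨  
  ┃┌────┬────┬────┬────┐            ┃  
  ┃│  1 │  2 │  6 │  4 │            ┃  
  ┃├────┼────┼────┼────┤            ┃  
  ┃│  5 │  7 │    │  8 │            ┃  
  ┃├────┼────┼────┼────┤            ┃  
  ┃│ 11 │ 10 │  3 │ 14 │            ┃  
  ┃├────┼────┼────┼────┤            ┃  
  ┃│  9 │ 13 │ 12 │ 15 │            ┃  
  ┃└────┴────┴────┴────┘            ┃  
  ┃Moves: 0                         ┃  


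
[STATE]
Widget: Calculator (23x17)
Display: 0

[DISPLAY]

                      0
┌───┬───┬───┬───┐      
│ 7 │ 8 │ 9 │ ÷ │      
├───┼───┼───┼───┤      
│ 4 │ 5 │ 6 │ × │      
├───┼───┼───┼───┤      
│ 1 │ 2 │ 3 │ - │      
├───┼───┼───┼───┤      
│ 0 │ . │ = │ + │      
├───┼───┼───┼───┤      
│ C │ MC│ MR│ M+│      
└───┴───┴───┴───┘      
                       
                       
                       
                       
                       


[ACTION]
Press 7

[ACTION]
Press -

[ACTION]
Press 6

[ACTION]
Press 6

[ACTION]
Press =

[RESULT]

                    -59
┌───┬───┬───┬───┐      
│ 7 │ 8 │ 9 │ ÷ │      
├───┼───┼───┼───┤      
│ 4 │ 5 │ 6 │ × │      
├───┼───┼───┼───┤      
│ 1 │ 2 │ 3 │ - │      
├───┼───┼───┼───┤      
│ 0 │ . │ = │ + │      
├───┼───┼───┼───┤      
│ C │ MC│ MR│ M+│      
└───┴───┴───┴───┘      
                       
                       
                       
                       
                       


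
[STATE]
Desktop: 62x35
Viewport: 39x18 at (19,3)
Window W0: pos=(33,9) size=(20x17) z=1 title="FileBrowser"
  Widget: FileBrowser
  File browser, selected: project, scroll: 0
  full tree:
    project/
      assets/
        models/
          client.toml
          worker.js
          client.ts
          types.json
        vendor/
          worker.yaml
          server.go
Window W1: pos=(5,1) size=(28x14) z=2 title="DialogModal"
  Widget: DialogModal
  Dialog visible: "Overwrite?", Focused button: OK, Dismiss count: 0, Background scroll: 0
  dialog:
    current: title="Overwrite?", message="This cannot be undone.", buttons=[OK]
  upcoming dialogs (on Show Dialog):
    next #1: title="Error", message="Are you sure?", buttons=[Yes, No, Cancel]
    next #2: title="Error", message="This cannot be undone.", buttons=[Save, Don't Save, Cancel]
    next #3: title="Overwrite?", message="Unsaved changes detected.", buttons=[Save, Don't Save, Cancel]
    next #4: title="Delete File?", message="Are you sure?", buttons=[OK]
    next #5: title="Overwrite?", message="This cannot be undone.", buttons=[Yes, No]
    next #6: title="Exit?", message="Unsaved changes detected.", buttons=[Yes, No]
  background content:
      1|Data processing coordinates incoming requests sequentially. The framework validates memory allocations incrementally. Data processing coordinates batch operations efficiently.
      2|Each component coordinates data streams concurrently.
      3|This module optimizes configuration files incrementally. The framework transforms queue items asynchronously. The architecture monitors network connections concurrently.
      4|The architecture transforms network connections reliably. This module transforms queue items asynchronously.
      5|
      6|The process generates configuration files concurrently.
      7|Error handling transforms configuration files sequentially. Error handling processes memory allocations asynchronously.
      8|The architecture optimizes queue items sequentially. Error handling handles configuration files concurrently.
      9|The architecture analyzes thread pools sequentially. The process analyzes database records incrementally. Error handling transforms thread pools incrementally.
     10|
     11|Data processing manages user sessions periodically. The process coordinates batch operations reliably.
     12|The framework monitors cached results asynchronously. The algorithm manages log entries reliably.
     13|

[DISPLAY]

─────────────┨                         
ng coordinate┃                         
t coordinates┃                         
──────────┐nf┃                         
rite?     │rm┃                         
t be undon│  ┃                         
K]        │nf┃┏━━━━━━━━━━━━━━━━━━┓     
──────────┘s ┃┃ FileBrowser      ┃     
ure optimizes┃┠──────────────────┨     
ure analyzes ┃┃> [-] project/    ┃     
             ┃┃    [+] assets/   ┃     
━━━━━━━━━━━━━┛┃                  ┃     
              ┃                  ┃     
              ┃                  ┃     
              ┃                  ┃     
              ┃                  ┃     
              ┃                  ┃     
              ┃                  ┃     


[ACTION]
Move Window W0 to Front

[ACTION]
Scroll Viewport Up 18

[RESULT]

                                       
━━━━━━━━━━━━━┓                         
             ┃                         
─────────────┨                         
ng coordinate┃                         
t coordinates┃                         
──────────┐nf┃                         
rite?     │rm┃                         
t be undon│  ┃                         
K]        │nf┃┏━━━━━━━━━━━━━━━━━━┓     
──────────┘s ┃┃ FileBrowser      ┃     
ure optimizes┃┠──────────────────┨     
ure analyzes ┃┃> [-] project/    ┃     
             ┃┃    [+] assets/   ┃     
━━━━━━━━━━━━━┛┃                  ┃     
              ┃                  ┃     
              ┃                  ┃     
              ┃                  ┃     


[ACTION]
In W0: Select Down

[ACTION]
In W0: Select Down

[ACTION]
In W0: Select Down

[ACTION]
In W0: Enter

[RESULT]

                                       
━━━━━━━━━━━━━┓                         
             ┃                         
─────────────┨                         
ng coordinate┃                         
t coordinates┃                         
──────────┐nf┃                         
rite?     │rm┃                         
t be undon│  ┃                         
K]        │nf┃┏━━━━━━━━━━━━━━━━━━┓     
──────────┘s ┃┃ FileBrowser      ┃     
ure optimizes┃┠──────────────────┨     
ure analyzes ┃┃  [-] project/    ┃     
             ┃┃  > [-] assets/   ┃     
━━━━━━━━━━━━━┛┃      [+] models/ ┃     
              ┃      [+] vendor/ ┃     
              ┃                  ┃     
              ┃                  ┃     


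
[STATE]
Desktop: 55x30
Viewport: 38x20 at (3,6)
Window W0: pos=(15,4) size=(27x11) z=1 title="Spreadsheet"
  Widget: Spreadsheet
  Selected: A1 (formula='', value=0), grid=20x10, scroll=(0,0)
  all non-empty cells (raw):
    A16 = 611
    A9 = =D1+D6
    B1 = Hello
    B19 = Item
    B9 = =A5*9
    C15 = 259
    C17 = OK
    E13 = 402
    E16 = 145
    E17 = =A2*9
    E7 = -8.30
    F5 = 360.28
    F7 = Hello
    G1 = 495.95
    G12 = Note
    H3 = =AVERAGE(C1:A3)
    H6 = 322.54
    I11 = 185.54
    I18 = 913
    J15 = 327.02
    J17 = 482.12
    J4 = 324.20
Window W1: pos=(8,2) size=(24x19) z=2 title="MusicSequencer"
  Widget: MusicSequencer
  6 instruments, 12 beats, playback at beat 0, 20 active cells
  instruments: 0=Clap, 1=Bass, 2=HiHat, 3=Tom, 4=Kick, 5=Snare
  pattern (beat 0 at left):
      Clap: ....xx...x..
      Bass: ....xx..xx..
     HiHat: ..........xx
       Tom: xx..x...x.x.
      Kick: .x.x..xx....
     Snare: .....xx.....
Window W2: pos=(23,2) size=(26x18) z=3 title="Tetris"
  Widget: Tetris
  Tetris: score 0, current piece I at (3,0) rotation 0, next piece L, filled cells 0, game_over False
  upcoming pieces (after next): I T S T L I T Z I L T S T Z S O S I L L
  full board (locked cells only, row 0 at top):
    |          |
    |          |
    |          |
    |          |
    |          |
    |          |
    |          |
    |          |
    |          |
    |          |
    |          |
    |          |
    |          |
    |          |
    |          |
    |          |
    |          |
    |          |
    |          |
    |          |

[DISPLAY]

     ┃  Clap····██··┃          │  ▒   
     ┃  Bass····██··┃          │▒▒▒   
     ┃ HiHat········┃          │      
     ┃   Tom██··█···┃          │      
     ┃  Kick·█·█··██┃          │      
     ┃ Snare·····██·┃          │Score:
     ┃              ┃          │0     
     ┃              ┃          │      
     ┃              ┃          │      
     ┃              ┃          │      
     ┃              ┃          │      
     ┃              ┃          │      
     ┃              ┃          │      
     ┃              ┗━━━━━━━━━━━━━━━━━
     ┗━━━━━━━━━━━━━━━━━━━━━━┛         
                                      
                                      
                                      
                                      
                                      


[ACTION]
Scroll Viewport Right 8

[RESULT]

Clap····██··┃          │  ▒          ┃
Bass····██··┃          │▒▒▒          ┃
iHat········┃          │             ┃
 Tom██··█···┃          │             ┃
Kick·█·█··██┃          │             ┃
nare·····██·┃          │Score:       ┃
            ┃          │0            ┃
            ┃          │             ┃
            ┃          │             ┃
            ┃          │             ┃
            ┃          │             ┃
            ┃          │             ┃
            ┃          │             ┃
            ┗━━━━━━━━━━━━━━━━━━━━━━━━┛
━━━━━━━━━━━━━━━━━━━━┛                 
                                      
                                      
                                      
                                      
                                      


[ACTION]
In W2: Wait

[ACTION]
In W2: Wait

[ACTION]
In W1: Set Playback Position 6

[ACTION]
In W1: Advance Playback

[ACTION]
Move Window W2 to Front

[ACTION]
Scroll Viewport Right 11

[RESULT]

··██··┃          │  ▒          ┃      
··██··┃          │▒▒▒          ┃      
······┃          │             ┃      
··█···┃          │             ┃      
·█··██┃          │             ┃      
···██·┃          │Score:       ┃      
      ┃          │0            ┃      
      ┃          │             ┃      
      ┃          │             ┃      
      ┃          │             ┃      
      ┃          │             ┃      
      ┃          │             ┃      
      ┃          │             ┃      
      ┗━━━━━━━━━━━━━━━━━━━━━━━━┛      
━━━━━━━━━━━━━━┛                       
                                      
                                      
                                      
                                      
                                      


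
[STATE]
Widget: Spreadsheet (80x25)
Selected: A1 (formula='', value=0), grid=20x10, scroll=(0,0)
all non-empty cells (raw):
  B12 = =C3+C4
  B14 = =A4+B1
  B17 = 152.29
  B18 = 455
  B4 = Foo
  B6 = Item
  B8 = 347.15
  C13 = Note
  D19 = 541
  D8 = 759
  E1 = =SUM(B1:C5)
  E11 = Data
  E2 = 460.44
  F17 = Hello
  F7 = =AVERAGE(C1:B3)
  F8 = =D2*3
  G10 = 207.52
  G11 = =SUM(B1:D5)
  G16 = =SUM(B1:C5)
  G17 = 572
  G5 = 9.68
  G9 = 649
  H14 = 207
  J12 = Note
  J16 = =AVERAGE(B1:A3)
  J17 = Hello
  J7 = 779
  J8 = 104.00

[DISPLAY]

A1:                                                                             
       A       B       C       D       E       F       G       H       I       J
--------------------------------------------------------------------------------
  1      [0]       0       0       0       0       0       0       0       0    
  2        0       0       0       0  460.44       0       0       0       0    
  3        0       0       0       0       0       0       0       0       0    
  4        0Foo            0       0       0       0       0       0       0    
  5        0       0       0       0       0       0    9.68       0       0    
  6        0Item           0       0       0       0       0       0       0    
  7        0       0       0       0       0       0       0       0       0    
  8        0  347.15       0     759       0       0       0       0       0    
  9        0       0       0       0       0       0     649       0       0    
 10        0       0       0       0       0       0  207.52       0       0    
 11        0       0       0       0Data           0       0       0       0    
 12        0       0       0       0       0       0       0       0       0Note
 13        0       0Note           0       0       0       0       0       0    
 14        0       0       0       0       0       0       0     207       0    
 15        0       0       0       0       0       0       0       0       0    
 16        0       0       0       0       0       0       0       0       0    
 17        0  152.29       0       0       0Hello        572       0       0Hell
 18        0     455       0       0       0       0       0       0       0    
 19        0       0       0     541       0       0       0       0       0    
 20        0       0       0       0       0       0       0       0       0    
                                                                                
                                                                                


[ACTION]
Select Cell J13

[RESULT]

J13:                                                                            
       A       B       C       D       E       F       G       H       I       J
--------------------------------------------------------------------------------
  1        0       0       0       0       0       0       0       0       0    
  2        0       0       0       0  460.44       0       0       0       0    
  3        0       0       0       0       0       0       0       0       0    
  4        0Foo            0       0       0       0       0       0       0    
  5        0       0       0       0       0       0    9.68       0       0    
  6        0Item           0       0       0       0       0       0       0    
  7        0       0       0       0       0       0       0       0       0    
  8        0  347.15       0     759       0       0       0       0       0    
  9        0       0       0       0       0       0     649       0       0    
 10        0       0       0       0       0       0  207.52       0       0    
 11        0       0       0       0Data           0       0       0       0    
 12        0       0       0       0       0       0       0       0       0Note
 13        0       0Note           0       0       0       0       0       0    
 14        0       0       0       0       0       0       0     207       0    
 15        0       0       0       0       0       0       0       0       0    
 16        0       0       0       0       0       0       0       0       0    
 17        0  152.29       0       0       0Hello        572       0       0Hell
 18        0     455       0       0       0       0       0       0       0    
 19        0       0       0     541       0       0       0       0       0    
 20        0       0       0       0       0       0       0       0       0    
                                                                                
                                                                                


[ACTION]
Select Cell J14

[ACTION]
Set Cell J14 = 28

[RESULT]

J14: 28                                                                         
       A       B       C       D       E       F       G       H       I       J
--------------------------------------------------------------------------------
  1        0       0       0       0       0       0       0       0       0    
  2        0       0       0       0  460.44       0       0       0       0    
  3        0       0       0       0       0       0       0       0       0    
  4        0Foo            0       0       0       0       0       0       0    
  5        0       0       0       0       0       0    9.68       0       0    
  6        0Item           0       0       0       0       0       0       0    
  7        0       0       0       0       0       0       0       0       0    
  8        0  347.15       0     759       0       0       0       0       0    
  9        0       0       0       0       0       0     649       0       0    
 10        0       0       0       0       0       0  207.52       0       0    
 11        0       0       0       0Data           0       0       0       0    
 12        0       0       0       0       0       0       0       0       0Note
 13        0       0Note           0       0       0       0       0       0    
 14        0       0       0       0       0       0       0     207       0    
 15        0       0       0       0       0       0       0       0       0    
 16        0       0       0       0       0       0       0       0       0    
 17        0  152.29       0       0       0Hello        572       0       0Hell
 18        0     455       0       0       0       0       0       0       0    
 19        0       0       0     541       0       0       0       0       0    
 20        0       0       0       0       0       0       0       0       0    
                                                                                
                                                                                


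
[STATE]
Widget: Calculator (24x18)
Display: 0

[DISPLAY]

                       0
┌───┬───┬───┬───┐       
│ 7 │ 8 │ 9 │ ÷ │       
├───┼───┼───┼───┤       
│ 4 │ 5 │ 6 │ × │       
├───┼───┼───┼───┤       
│ 1 │ 2 │ 3 │ - │       
├───┼───┼───┼───┤       
│ 0 │ . │ = │ + │       
├───┼───┼───┼───┤       
│ C │ MC│ MR│ M+│       
└───┴───┴───┴───┘       
                        
                        
                        
                        
                        
                        


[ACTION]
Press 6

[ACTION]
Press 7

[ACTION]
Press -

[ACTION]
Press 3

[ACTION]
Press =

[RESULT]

                      64
┌───┬───┬───┬───┐       
│ 7 │ 8 │ 9 │ ÷ │       
├───┼───┼───┼───┤       
│ 4 │ 5 │ 6 │ × │       
├───┼───┼───┼───┤       
│ 1 │ 2 │ 3 │ - │       
├───┼───┼───┼───┤       
│ 0 │ . │ = │ + │       
├───┼───┼───┼───┤       
│ C │ MC│ MR│ M+│       
└───┴───┴───┴───┘       
                        
                        
                        
                        
                        
                        


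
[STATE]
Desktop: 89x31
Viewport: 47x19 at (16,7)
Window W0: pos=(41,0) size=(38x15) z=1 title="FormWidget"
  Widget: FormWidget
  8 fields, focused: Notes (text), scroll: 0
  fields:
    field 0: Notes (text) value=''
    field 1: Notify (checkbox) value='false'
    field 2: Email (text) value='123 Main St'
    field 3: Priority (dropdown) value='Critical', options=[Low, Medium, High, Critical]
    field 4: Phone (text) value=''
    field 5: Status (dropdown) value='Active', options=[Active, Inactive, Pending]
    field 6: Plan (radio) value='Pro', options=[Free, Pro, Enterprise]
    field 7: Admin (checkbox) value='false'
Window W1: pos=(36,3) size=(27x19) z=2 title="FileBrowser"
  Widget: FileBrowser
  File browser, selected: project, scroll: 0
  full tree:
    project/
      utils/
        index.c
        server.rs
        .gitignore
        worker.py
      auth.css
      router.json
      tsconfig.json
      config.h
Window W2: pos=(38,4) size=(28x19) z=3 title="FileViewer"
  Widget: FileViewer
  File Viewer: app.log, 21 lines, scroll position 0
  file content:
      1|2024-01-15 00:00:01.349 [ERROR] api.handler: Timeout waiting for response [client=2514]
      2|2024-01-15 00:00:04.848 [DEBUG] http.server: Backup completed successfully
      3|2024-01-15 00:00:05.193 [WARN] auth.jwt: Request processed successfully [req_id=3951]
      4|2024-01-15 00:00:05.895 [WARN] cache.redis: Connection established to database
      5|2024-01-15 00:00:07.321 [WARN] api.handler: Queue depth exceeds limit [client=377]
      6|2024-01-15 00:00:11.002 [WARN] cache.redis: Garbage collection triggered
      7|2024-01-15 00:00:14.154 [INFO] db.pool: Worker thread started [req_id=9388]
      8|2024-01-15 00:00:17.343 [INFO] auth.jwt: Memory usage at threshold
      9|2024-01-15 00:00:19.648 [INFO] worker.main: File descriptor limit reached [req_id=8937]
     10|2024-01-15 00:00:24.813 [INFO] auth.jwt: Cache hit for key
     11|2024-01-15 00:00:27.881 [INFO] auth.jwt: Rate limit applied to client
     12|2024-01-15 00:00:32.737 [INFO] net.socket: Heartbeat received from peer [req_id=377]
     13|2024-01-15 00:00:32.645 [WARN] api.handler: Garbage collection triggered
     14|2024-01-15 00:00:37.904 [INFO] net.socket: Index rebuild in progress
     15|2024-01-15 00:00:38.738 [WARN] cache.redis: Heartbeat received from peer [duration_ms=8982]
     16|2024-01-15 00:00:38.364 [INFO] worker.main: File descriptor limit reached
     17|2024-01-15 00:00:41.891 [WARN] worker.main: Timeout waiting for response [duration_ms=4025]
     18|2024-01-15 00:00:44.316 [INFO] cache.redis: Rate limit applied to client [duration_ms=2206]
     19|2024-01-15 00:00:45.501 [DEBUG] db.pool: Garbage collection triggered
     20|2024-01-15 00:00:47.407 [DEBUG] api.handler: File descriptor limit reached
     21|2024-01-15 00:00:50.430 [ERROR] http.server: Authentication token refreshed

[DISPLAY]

                    ┃ ┃2024-01-15 00:00:01.349 
                    ┃ ┃2024-01-15 00:00:04.848 
                    ┃ ┃2024-01-15 00:00:05.193 
                    ┃ ┃2024-01-15 00:00:05.895 
                    ┃ ┃2024-01-15 00:00:07.321 
                    ┃ ┃2024-01-15 00:00:11.002 
                    ┃ ┃2024-01-15 00:00:14.154 
                    ┃ ┃2024-01-15 00:00:17.343 
                    ┃ ┃2024-01-15 00:00:19.648 
                    ┃ ┃2024-01-15 00:00:24.813 
                    ┃ ┃2024-01-15 00:00:27.881 
                    ┃ ┃2024-01-15 00:00:32.737 
                    ┃ ┃2024-01-15 00:00:32.645 
                    ┃ ┃2024-01-15 00:00:37.904 
                    ┗━┃2024-01-15 00:00:38.738 
                      ┗━━━━━━━━━━━━━━━━━━━━━━━━
                                               
                                               
                                               


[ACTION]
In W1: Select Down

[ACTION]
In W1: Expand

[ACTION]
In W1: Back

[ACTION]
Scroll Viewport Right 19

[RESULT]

 ┃ ┃2024-01-15 00:00:01.349 [▲┃           ]┃   
 ┃ ┃2024-01-15 00:00:04.848 [█┃          ▼]┃   
 ┃ ┃2024-01-15 00:00:05.193 [░┃(●) Pro  ( )┃   
 ┃ ┃2024-01-15 00:00:05.895 [░┃            ┃   
 ┃ ┃2024-01-15 00:00:07.321 [░┃            ┃   
 ┃ ┃2024-01-15 00:00:11.002 [░┃            ┃   
 ┃ ┃2024-01-15 00:00:14.154 [░┃            ┃   
 ┃ ┃2024-01-15 00:00:17.343 [░┃━━━━━━━━━━━━┛   
 ┃ ┃2024-01-15 00:00:19.648 [░┃                
 ┃ ┃2024-01-15 00:00:24.813 [░┃                
 ┃ ┃2024-01-15 00:00:27.881 [░┃                
 ┃ ┃2024-01-15 00:00:32.737 [░┃                
 ┃ ┃2024-01-15 00:00:32.645 [░┃                
 ┃ ┃2024-01-15 00:00:37.904 [░┃                
 ┗━┃2024-01-15 00:00:38.738 [▼┃                
   ┗━━━━━━━━━━━━━━━━━━━━━━━━━━┛                
                                               
                                               
                                               


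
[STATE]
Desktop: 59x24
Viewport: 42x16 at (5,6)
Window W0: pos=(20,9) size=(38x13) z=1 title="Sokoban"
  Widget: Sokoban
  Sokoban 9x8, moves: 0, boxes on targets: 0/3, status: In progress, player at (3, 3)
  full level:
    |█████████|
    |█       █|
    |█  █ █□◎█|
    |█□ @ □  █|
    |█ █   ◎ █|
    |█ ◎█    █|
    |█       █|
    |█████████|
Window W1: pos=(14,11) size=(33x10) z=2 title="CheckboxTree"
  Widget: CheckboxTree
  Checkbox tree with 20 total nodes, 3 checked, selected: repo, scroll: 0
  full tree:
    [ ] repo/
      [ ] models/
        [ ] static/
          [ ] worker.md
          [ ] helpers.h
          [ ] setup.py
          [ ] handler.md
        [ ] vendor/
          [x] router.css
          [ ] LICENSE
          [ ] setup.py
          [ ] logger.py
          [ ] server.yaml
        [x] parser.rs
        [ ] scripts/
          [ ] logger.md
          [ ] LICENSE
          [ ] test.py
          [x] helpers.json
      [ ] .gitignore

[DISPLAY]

                                          
                                          
                                          
               ┏━━━━━━━━━━━━━━━━━━━━━━━━━━
               ┃ Sokoban                  
         ┏━━━━━━━━━━━━━━━━━━━━━━━━━━━━━━━┓
         ┃ CheckboxTree                  ┃
         ┠───────────────────────────────┨
         ┃>[-] repo/                     ┃
         ┃   [-] models/                 ┃
         ┃     [ ] static/               ┃
         ┃       [ ] worker.md           ┃
         ┃       [ ] helpers.h           ┃
         ┃       [ ] setup.py            ┃
         ┗━━━━━━━━━━━━━━━━━━━━━━━━━━━━━━━┛
               ┗━━━━━━━━━━━━━━━━━━━━━━━━━━


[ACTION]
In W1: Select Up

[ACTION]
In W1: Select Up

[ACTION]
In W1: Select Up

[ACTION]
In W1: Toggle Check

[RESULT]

                                          
                                          
                                          
               ┏━━━━━━━━━━━━━━━━━━━━━━━━━━
               ┃ Sokoban                  
         ┏━━━━━━━━━━━━━━━━━━━━━━━━━━━━━━━┓
         ┃ CheckboxTree                  ┃
         ┠───────────────────────────────┨
         ┃>[x] repo/                     ┃
         ┃   [x] models/                 ┃
         ┃     [x] static/               ┃
         ┃       [x] worker.md           ┃
         ┃       [x] helpers.h           ┃
         ┃       [x] setup.py            ┃
         ┗━━━━━━━━━━━━━━━━━━━━━━━━━━━━━━━┛
               ┗━━━━━━━━━━━━━━━━━━━━━━━━━━


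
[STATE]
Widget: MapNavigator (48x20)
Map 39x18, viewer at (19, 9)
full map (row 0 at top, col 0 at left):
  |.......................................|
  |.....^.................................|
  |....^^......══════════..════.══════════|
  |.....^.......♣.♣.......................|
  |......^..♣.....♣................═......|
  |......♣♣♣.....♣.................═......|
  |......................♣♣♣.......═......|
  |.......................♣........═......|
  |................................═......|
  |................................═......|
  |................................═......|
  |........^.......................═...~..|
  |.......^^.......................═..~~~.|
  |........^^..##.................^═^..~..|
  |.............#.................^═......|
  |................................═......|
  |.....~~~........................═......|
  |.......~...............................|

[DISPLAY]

                                                
     .......................................    
     .....^.................................    
     ....^^......══════════..════.══════════    
     .....^.......♣.♣.......................    
     ......^..♣.....♣................═......    
     ......♣♣♣.....♣.................═......    
     ......................♣♣♣.......═......    
     .......................♣........═......    
     ................................═......    
     ...................@............═......    
     ................................═......    
     ........^.......................═...~..    
     .......^^.......................═..~~~.    
     ........^^..##.................^═^..~..    
     .............#.................^═......    
     ................................═......    
     .....~~~........................═......    
     .......~...............................    
                                                


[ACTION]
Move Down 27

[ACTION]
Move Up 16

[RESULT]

                                                
                                                
                                                
                                                
                                                
                                                
                                                
                                                
                                                
     .......................................    
     .....^.............@...................    
     ....^^......══════════..════.══════════    
     .....^.......♣.♣.......................    
     ......^..♣.....♣................═......    
     ......♣♣♣.....♣.................═......    
     ......................♣♣♣.......═......    
     .......................♣........═......    
     ................................═......    
     ................................═......    
     ................................═......    


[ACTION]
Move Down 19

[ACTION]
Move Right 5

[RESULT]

.......................♣........═......         
................................═......         
................................═......         
................................═......         
........^.......................═...~..         
.......^^.......................═..~~~.         
........^^..##.................^═^..~..         
.............#.................^═......         
................................═......         
.....~~~........................═......         
.......~................@..............         
                                                
                                                
                                                
                                                
                                                
                                                
                                                
                                                
                                                


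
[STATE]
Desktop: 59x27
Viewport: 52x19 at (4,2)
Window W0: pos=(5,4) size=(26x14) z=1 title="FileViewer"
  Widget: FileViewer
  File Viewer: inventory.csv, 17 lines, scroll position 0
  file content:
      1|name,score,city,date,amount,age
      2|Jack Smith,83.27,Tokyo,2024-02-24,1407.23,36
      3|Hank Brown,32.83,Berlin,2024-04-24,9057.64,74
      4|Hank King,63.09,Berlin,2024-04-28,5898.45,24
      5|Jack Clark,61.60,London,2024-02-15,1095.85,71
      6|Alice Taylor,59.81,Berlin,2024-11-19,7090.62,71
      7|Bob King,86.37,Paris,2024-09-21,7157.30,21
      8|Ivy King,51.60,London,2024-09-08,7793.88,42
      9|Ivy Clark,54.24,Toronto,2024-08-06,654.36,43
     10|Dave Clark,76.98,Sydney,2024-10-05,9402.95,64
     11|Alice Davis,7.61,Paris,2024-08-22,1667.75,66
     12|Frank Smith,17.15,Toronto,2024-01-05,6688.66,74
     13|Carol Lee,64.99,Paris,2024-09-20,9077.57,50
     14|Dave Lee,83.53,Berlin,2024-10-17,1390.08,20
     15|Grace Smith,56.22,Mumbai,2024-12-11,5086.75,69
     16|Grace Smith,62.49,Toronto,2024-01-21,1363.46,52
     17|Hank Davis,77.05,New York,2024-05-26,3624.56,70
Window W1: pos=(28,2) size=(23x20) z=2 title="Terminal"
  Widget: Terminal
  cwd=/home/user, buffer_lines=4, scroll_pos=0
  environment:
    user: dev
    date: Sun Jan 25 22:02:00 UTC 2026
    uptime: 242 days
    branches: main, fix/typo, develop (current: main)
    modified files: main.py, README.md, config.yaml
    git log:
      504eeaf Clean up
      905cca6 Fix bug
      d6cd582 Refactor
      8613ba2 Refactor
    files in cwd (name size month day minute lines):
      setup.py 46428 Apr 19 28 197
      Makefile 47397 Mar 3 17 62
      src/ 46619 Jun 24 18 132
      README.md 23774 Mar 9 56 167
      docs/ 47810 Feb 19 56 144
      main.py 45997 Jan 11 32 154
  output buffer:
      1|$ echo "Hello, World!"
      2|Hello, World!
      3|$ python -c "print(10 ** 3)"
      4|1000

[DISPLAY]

                        ┏━━━━━━━━━━━━━━━━━━━━━┓     
                        ┃ Terminal            ┃     
 ┏━━━━━━━━━━━━━━━━━━━━━━┠─────────────────────┨     
 ┃ FileViewer           ┃$ echo "Hello, World!┃     
 ┠──────────────────────┃Hello, World!        ┃     
 ┃name,score,city,date,a┃$ python -c "print(10┃     
 ┃Jack Smith,83.27,Tokyo┃1000                 ┃     
 ┃Hank Brown,32.83,Berli┃$ █                  ┃     
 ┃Hank King,63.09,Berlin┃                     ┃     
 ┃Jack Clark,61.60,Londo┃                     ┃     
 ┃Alice Taylor,59.81,Ber┃                     ┃     
 ┃Bob King,86.37,Paris,2┃                     ┃     
 ┃Ivy King,51.60,London,┃                     ┃     
 ┃Ivy Clark,54.24,Toront┃                     ┃     
 ┃Dave Clark,76.98,Sydne┃                     ┃     
 ┗━━━━━━━━━━━━━━━━━━━━━━┃                     ┃     
                        ┃                     ┃     
                        ┃                     ┃     
                        ┃                     ┃     


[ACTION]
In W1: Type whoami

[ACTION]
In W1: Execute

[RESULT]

                        ┏━━━━━━━━━━━━━━━━━━━━━┓     
                        ┃ Terminal            ┃     
 ┏━━━━━━━━━━━━━━━━━━━━━━┠─────────────────────┨     
 ┃ FileViewer           ┃$ echo "Hello, World!┃     
 ┠──────────────────────┃Hello, World!        ┃     
 ┃name,score,city,date,a┃$ python -c "print(10┃     
 ┃Jack Smith,83.27,Tokyo┃1000                 ┃     
 ┃Hank Brown,32.83,Berli┃$ whoami             ┃     
 ┃Hank King,63.09,Berlin┃dev                  ┃     
 ┃Jack Clark,61.60,Londo┃$ █                  ┃     
 ┃Alice Taylor,59.81,Ber┃                     ┃     
 ┃Bob King,86.37,Paris,2┃                     ┃     
 ┃Ivy King,51.60,London,┃                     ┃     
 ┃Ivy Clark,54.24,Toront┃                     ┃     
 ┃Dave Clark,76.98,Sydne┃                     ┃     
 ┗━━━━━━━━━━━━━━━━━━━━━━┃                     ┃     
                        ┃                     ┃     
                        ┃                     ┃     
                        ┃                     ┃     


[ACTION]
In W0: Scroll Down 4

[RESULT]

                        ┏━━━━━━━━━━━━━━━━━━━━━┓     
                        ┃ Terminal            ┃     
 ┏━━━━━━━━━━━━━━━━━━━━━━┠─────────────────────┨     
 ┃ FileViewer           ┃$ echo "Hello, World!┃     
 ┠──────────────────────┃Hello, World!        ┃     
 ┃Jack Clark,61.60,Londo┃$ python -c "print(10┃     
 ┃Alice Taylor,59.81,Ber┃1000                 ┃     
 ┃Bob King,86.37,Paris,2┃$ whoami             ┃     
 ┃Ivy King,51.60,London,┃dev                  ┃     
 ┃Ivy Clark,54.24,Toront┃$ █                  ┃     
 ┃Dave Clark,76.98,Sydne┃                     ┃     
 ┃Alice Davis,7.61,Paris┃                     ┃     
 ┃Frank Smith,17.15,Toro┃                     ┃     
 ┃Carol Lee,64.99,Paris,┃                     ┃     
 ┃Dave Lee,83.53,Berlin,┃                     ┃     
 ┗━━━━━━━━━━━━━━━━━━━━━━┃                     ┃     
                        ┃                     ┃     
                        ┃                     ┃     
                        ┃                     ┃     
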